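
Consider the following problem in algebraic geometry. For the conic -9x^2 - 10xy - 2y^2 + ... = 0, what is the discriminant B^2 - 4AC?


The discriminant of a conic Ax^2 + Bxy + Cy^2 + ... = 0 is B^2 - 4AC.
B^2 = (-10)^2 = 100
4AC = 4*(-9)*(-2) = 72
Discriminant = 100 - 72 = 28

28


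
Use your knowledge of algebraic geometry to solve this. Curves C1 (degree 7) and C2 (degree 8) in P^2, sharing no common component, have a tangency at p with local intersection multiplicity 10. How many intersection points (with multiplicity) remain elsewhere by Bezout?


By Bezout's theorem, the total intersection number is d1 * d2.
Total = 7 * 8 = 56
Intersection multiplicity at p = 10
Remaining intersections = 56 - 10 = 46

46


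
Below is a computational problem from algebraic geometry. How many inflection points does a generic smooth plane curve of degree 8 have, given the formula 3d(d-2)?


For a general smooth plane curve C of degree d, the inflection points are
the intersection of C with its Hessian curve, which has degree 3(d-2).
By Bezout, the total intersection number is d * 3(d-2) = 8 * 18 = 144.
For a general curve every flex is ordinary, so each contributes
multiplicity 1 to C·Hess(C), and the number of distinct inflection
points is 3d(d-2).
Inflection points = 3*8*(8-2) = 3*8*6 = 144

144


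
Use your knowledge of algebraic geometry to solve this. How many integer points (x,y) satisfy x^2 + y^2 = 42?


Systematically check integer values of x where x^2 <= 42.
For each valid x, check if 42 - x^2 is a perfect square.
Total integer solutions found: 0

0


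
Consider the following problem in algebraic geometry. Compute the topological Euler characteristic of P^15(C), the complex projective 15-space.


The complex projective space P^15 has one cell in each even real dimension 0, 2, ..., 30.
The cohomology groups are H^{2k}(P^15) = Z for k = 0,...,15, and 0 otherwise.
Euler characteristic = sum of Betti numbers = 1 per even-dimensional cohomology group.
chi(P^15) = 15 + 1 = 16

16


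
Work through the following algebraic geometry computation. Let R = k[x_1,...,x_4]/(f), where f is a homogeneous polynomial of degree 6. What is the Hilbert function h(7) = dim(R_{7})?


For R = k[x_1,...,x_n]/(f) with f homogeneous of degree e:
The Hilbert series is (1 - t^e)/(1 - t)^n.
So h(d) = C(d+n-1, n-1) - C(d-e+n-1, n-1) for d >= e.
With n=4, e=6, d=7:
C(7+4-1, 4-1) = C(10, 3) = 120
C(7-6+4-1, 4-1) = C(4, 3) = 4
h(7) = 120 - 4 = 116

116


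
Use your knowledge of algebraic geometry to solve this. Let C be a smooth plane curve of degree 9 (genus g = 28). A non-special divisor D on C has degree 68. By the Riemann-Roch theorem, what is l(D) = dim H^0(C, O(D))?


First, compute the genus of a smooth plane curve of degree 9:
g = (d-1)(d-2)/2 = (9-1)(9-2)/2 = 28
For a non-special divisor D (i.e., h^1(D) = 0), Riemann-Roch gives:
l(D) = deg(D) - g + 1
Since deg(D) = 68 >= 2g - 1 = 55, D is non-special.
l(D) = 68 - 28 + 1 = 41

41


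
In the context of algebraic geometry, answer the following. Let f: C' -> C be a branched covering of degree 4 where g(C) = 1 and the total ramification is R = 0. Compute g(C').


Riemann-Hurwitz formula: 2g' - 2 = d(2g - 2) + R
Given: d = 4, g = 1, R = 0
2g' - 2 = 4*(2*1 - 2) + 0
2g' - 2 = 4*0 + 0
2g' - 2 = 0 + 0 = 0
2g' = 2
g' = 1

1


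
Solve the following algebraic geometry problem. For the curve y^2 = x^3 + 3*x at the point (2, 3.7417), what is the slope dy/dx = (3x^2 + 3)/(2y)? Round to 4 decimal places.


Using implicit differentiation of y^2 = x^3 + 3*x:
2y * dy/dx = 3x^2 + 3
dy/dx = (3x^2 + 3)/(2y)
Numerator: 3*2^2 + 3 = 15
Denominator: 2*3.7417 = 7.4834
dy/dx = 15/7.4834 = 2.0044

2.0044


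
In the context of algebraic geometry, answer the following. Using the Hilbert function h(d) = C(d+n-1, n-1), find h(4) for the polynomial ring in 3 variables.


The Hilbert function for the polynomial ring in 3 variables is:
h(d) = C(d+n-1, n-1)
h(4) = C(4+3-1, 3-1) = C(6, 2)
= 6! / (2! * 4!)
= 15

15


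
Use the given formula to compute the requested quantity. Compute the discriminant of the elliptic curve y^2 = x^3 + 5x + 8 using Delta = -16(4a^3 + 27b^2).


Compute each component:
4a^3 = 4*5^3 = 4*125 = 500
27b^2 = 27*8^2 = 27*64 = 1728
4a^3 + 27b^2 = 500 + 1728 = 2228
Delta = -16*2228 = -35648

-35648


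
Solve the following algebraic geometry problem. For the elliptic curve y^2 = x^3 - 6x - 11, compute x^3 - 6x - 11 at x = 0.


Compute x^3 - 6x - 11 at x = 0:
x^3 = 0^3 = 0
(-6)*x = (-6)*0 = 0
Sum: 0 + 0 - 11 = -11

-11


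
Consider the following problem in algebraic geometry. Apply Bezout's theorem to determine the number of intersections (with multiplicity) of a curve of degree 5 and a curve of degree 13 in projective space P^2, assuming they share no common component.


Bezout's theorem states the intersection count equals the product of degrees.
Intersection count = 5 * 13 = 65

65


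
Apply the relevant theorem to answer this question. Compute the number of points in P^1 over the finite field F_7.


P^1(F_7) has (q^(n+1) - 1)/(q - 1) points.
= 7^1 + 7^0
= 7 + 1
= 8

8


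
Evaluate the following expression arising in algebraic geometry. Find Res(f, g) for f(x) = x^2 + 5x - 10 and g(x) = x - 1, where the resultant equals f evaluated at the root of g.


For Res(f, x - c), we evaluate f at x = c.
f(1) = 1^2 + 5*1 - 10
= 1 + 5 - 10
= 6 - 10 = -4
Res(f, g) = -4

-4


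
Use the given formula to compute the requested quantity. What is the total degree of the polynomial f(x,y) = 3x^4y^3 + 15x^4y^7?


Examine each term for its total degree (sum of exponents).
  Term '3x^4y^3' has total degree 4+3 = 7.
  Term '15x^4y^7' has total degree 4+7 = 11.
The maximum total degree among all terms is 11.

11


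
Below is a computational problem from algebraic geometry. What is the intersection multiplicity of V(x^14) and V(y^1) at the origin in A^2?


The intersection multiplicity of V(x^a) and V(y^b) at the origin is:
I(O; V(x^14), V(y^1)) = dim_k(k[x,y]/(x^14, y^1))
A basis for k[x,y]/(x^14, y^1) is the set of monomials x^i * y^j
where 0 <= i < 14 and 0 <= j < 1.
The number of such monomials is 14 * 1 = 14

14


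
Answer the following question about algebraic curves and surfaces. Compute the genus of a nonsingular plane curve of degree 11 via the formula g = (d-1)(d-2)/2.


Using the genus formula for smooth plane curves:
g = (d-1)(d-2)/2
g = (11-1)(11-2)/2
g = 10*9/2
g = 90/2 = 45

45


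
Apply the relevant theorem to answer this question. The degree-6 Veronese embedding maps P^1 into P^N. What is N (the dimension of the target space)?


The Veronese embedding v_d: P^n -> P^N maps each point to all
degree-d monomials in n+1 homogeneous coordinates.
N = C(n+d, d) - 1
N = C(1+6, 6) - 1
N = C(7, 6) - 1
C(7, 6) = 7
N = 7 - 1 = 6

6


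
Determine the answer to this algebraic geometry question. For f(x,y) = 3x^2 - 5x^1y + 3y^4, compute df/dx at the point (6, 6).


df/dx = 2*3*x^1 + 1*(-5)*x^0*y
At (6,6): 2*3*6^1 + 1*(-5)*6^0*6
= 36 - 30
= 6

6


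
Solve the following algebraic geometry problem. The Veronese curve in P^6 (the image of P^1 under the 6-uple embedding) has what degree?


The rational normal curve in P^6 is the image of P^1 under the 6-uple Veronese.
A general hyperplane in P^6 pulls back to a degree-6 form on P^1, which has 6 zeros,
so the curve meets a general hyperplane in 6 points. Degree = 6.

6


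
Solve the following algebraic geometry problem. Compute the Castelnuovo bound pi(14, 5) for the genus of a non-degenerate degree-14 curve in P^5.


Castelnuovo's bound: write d - 1 = m(r-1) + epsilon with 0 <= epsilon < r-1.
d - 1 = 14 - 1 = 13
r - 1 = 5 - 1 = 4
13 = 3*4 + 1, so m = 3, epsilon = 1
pi(d, r) = m(m-1)(r-1)/2 + m*epsilon
= 3*2*4/2 + 3*1
= 24/2 + 3
= 12 + 3 = 15

15


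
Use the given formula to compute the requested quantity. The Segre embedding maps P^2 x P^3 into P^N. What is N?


The Segre embedding maps P^m x P^n into P^N via
all products of coordinates from each factor.
N = (m+1)(n+1) - 1
N = (2+1)(3+1) - 1
N = 3*4 - 1
N = 12 - 1 = 11

11


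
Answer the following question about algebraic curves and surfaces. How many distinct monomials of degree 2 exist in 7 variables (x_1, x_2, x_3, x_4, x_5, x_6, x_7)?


The number of degree-2 monomials in 7 variables is C(d+n-1, n-1).
= C(2+7-1, 7-1) = C(8, 6)
= 28

28


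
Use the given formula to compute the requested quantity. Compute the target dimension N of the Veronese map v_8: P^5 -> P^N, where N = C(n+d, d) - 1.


The Veronese embedding v_d: P^n -> P^N maps each point to all
degree-d monomials in n+1 homogeneous coordinates.
N = C(n+d, d) - 1
N = C(5+8, 8) - 1
N = C(13, 8) - 1
C(13, 8) = 1287
N = 1287 - 1 = 1286

1286


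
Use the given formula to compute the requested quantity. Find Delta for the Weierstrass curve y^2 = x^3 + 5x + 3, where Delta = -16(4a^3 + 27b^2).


Compute each component:
4a^3 = 4*5^3 = 4*125 = 500
27b^2 = 27*3^2 = 27*9 = 243
4a^3 + 27b^2 = 500 + 243 = 743
Delta = -16*743 = -11888

-11888


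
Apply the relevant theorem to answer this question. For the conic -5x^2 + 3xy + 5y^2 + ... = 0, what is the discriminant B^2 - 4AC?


The discriminant of a conic Ax^2 + Bxy + Cy^2 + ... = 0 is B^2 - 4AC.
B^2 = 3^2 = 9
4AC = 4*(-5)*5 = -100
Discriminant = 9 + 100 = 109

109


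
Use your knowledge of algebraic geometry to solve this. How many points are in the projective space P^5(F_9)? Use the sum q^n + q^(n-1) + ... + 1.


P^5(F_9) has (q^(n+1) - 1)/(q - 1) points.
= 9^5 + 9^4 + 9^3 + 9^2 + 9^1 + 9^0
= 59049 + 6561 + 729 + 81 + 9 + 1
= 66430

66430


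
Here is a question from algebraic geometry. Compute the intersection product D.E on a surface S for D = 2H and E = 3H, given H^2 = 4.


Using bilinearity of the intersection pairing on a surface S:
(aH).(bH) = ab * (H.H)
We have H^2 = 4.
D.E = (2H).(3H) = 2*3*4
= 6*4
= 24

24


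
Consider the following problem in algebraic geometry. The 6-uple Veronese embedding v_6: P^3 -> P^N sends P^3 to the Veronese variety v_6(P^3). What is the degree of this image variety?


The Veronese variety v_6(P^3) has degree d^r.
d^r = 6^3 = 216

216


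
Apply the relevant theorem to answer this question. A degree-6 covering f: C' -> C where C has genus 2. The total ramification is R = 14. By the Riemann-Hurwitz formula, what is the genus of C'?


Riemann-Hurwitz formula: 2g' - 2 = d(2g - 2) + R
Given: d = 6, g = 2, R = 14
2g' - 2 = 6*(2*2 - 2) + 14
2g' - 2 = 6*2 + 14
2g' - 2 = 12 + 14 = 26
2g' = 28
g' = 14

14


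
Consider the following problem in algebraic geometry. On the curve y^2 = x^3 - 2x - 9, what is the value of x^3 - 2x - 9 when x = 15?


Compute x^3 - 2x - 9 at x = 15:
x^3 = 15^3 = 3375
(-2)*x = (-2)*15 = -30
Sum: 3375 - 30 - 9 = 3336

3336


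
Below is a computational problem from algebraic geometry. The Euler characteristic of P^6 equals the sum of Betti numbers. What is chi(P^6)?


The complex projective space P^6 has one cell in each even real dimension 0, 2, ..., 12.
The cohomology groups are H^{2k}(P^6) = Z for k = 0,...,6, and 0 otherwise.
Euler characteristic = sum of Betti numbers = 1 per even-dimensional cohomology group.
chi(P^6) = 6 + 1 = 7

7


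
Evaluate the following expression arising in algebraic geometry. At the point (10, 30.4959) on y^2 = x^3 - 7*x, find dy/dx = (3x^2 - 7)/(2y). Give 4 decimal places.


Using implicit differentiation of y^2 = x^3 - 7*x:
2y * dy/dx = 3x^2 - 7
dy/dx = (3x^2 - 7)/(2y)
Numerator: 3*10^2 - 7 = 293
Denominator: 2*30.4959 = 60.9918
dy/dx = 293/60.9918 = 4.8039

4.8039


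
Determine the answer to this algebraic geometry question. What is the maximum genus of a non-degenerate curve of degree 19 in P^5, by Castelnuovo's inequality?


Castelnuovo's bound: write d - 1 = m(r-1) + epsilon with 0 <= epsilon < r-1.
d - 1 = 19 - 1 = 18
r - 1 = 5 - 1 = 4
18 = 4*4 + 2, so m = 4, epsilon = 2
pi(d, r) = m(m-1)(r-1)/2 + m*epsilon
= 4*3*4/2 + 4*2
= 48/2 + 8
= 24 + 8 = 32

32


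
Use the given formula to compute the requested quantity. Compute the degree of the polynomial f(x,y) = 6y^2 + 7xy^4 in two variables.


Examine each term for its total degree (sum of exponents).
  Term '6y^2' has total degree 0+2 = 2.
  Term '7xy^4' has total degree 1+4 = 5.
The maximum total degree among all terms is 5.

5


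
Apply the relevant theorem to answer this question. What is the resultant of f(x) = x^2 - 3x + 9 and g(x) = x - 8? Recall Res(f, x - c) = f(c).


For Res(f, x - c), we evaluate f at x = c.
f(8) = 8^2 - 3*8 + 9
= 64 - 24 + 9
= 40 + 9 = 49
Res(f, g) = 49

49


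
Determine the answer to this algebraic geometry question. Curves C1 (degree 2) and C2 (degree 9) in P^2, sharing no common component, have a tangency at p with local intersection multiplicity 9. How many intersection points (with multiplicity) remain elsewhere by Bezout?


By Bezout's theorem, the total intersection number is d1 * d2.
Total = 2 * 9 = 18
Intersection multiplicity at p = 9
Remaining intersections = 18 - 9 = 9

9


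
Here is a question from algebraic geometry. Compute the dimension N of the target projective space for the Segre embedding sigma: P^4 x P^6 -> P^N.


The Segre embedding maps P^m x P^n into P^N via
all products of coordinates from each factor.
N = (m+1)(n+1) - 1
N = (4+1)(6+1) - 1
N = 5*7 - 1
N = 35 - 1 = 34

34


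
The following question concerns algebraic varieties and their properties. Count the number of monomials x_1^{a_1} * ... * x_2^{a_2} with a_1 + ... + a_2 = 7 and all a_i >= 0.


The number of degree-7 monomials in 2 variables is C(d+n-1, n-1).
= C(7+2-1, 2-1) = C(8, 1)
= 8

8


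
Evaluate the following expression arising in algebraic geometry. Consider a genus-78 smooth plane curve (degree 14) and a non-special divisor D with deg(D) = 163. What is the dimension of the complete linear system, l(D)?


First, compute the genus of a smooth plane curve of degree 14:
g = (d-1)(d-2)/2 = (14-1)(14-2)/2 = 78
For a non-special divisor D (i.e., h^1(D) = 0), Riemann-Roch gives:
l(D) = deg(D) - g + 1
Since deg(D) = 163 >= 2g - 1 = 155, D is non-special.
l(D) = 163 - 78 + 1 = 86

86


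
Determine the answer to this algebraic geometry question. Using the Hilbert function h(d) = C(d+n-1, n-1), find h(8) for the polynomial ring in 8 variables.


The Hilbert function for the polynomial ring in 8 variables is:
h(d) = C(d+n-1, n-1)
h(8) = C(8+8-1, 8-1) = C(15, 7)
= 15! / (7! * 8!)
= 6435

6435


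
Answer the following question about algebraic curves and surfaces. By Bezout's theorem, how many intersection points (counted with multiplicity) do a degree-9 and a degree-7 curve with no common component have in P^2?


Bezout's theorem states the intersection count equals the product of degrees.
Intersection count = 9 * 7 = 63

63


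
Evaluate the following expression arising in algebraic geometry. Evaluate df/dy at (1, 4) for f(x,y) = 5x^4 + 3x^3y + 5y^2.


df/dy = 3*x^3 + 2*5*y^1
At (1,4): 3*1^3 + 2*5*4^1
= 3 + 40
= 43

43


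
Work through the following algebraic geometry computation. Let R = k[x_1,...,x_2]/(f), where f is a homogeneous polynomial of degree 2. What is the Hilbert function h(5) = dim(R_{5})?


For R = k[x_1,...,x_n]/(f) with f homogeneous of degree e:
The Hilbert series is (1 - t^e)/(1 - t)^n.
So h(d) = C(d+n-1, n-1) - C(d-e+n-1, n-1) for d >= e.
With n=2, e=2, d=5:
C(5+2-1, 2-1) = C(6, 1) = 6
C(5-2+2-1, 2-1) = C(4, 1) = 4
h(5) = 6 - 4 = 2

2


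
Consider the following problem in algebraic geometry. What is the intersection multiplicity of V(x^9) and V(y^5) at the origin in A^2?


The intersection multiplicity of V(x^a) and V(y^b) at the origin is:
I(O; V(x^9), V(y^5)) = dim_k(k[x,y]/(x^9, y^5))
A basis for k[x,y]/(x^9, y^5) is the set of monomials x^i * y^j
where 0 <= i < 9 and 0 <= j < 5.
The number of such monomials is 9 * 5 = 45

45


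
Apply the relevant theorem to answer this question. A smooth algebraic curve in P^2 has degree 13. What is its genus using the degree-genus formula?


Using the genus formula for smooth plane curves:
g = (d-1)(d-2)/2
g = (13-1)(13-2)/2
g = 12*11/2
g = 132/2 = 66

66


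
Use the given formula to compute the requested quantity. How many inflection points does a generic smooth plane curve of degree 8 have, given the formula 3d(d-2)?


For a general smooth plane curve C of degree d, the inflection points are
the intersection of C with its Hessian curve, which has degree 3(d-2).
By Bezout, the total intersection number is d * 3(d-2) = 8 * 18 = 144.
For a general curve every flex is ordinary, so each contributes
multiplicity 1 to C·Hess(C), and the number of distinct inflection
points is 3d(d-2).
Inflection points = 3*8*(8-2) = 3*8*6 = 144

144


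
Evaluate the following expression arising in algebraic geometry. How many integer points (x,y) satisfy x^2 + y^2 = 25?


Systematically check integer values of x where x^2 <= 25.
For each valid x, check if 25 - x^2 is a perfect square.
x=0: 25 - 0 = 25, sqrt = 5 (valid)
x=3: 25 - 9 = 16, sqrt = 4 (valid)
x=4: 25 - 16 = 9, sqrt = 3 (valid)
x=5: 25 - 25 = 0, sqrt = 0 (valid)
Total integer solutions found: 12

12


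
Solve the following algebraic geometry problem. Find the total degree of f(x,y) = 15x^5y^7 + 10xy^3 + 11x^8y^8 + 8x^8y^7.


Examine each term for its total degree (sum of exponents).
  Term '15x^5y^7' has total degree 5+7 = 12.
  Term '10xy^3' has total degree 1+3 = 4.
  Term '11x^8y^8' has total degree 8+8 = 16.
  Term '8x^8y^7' has total degree 8+7 = 15.
The maximum total degree among all terms is 16.

16


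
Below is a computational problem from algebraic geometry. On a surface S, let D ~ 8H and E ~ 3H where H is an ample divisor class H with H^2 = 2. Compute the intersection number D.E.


Using bilinearity of the intersection pairing on a surface S:
(aH).(bH) = ab * (H.H)
We have H^2 = 2.
D.E = (8H).(3H) = 8*3*2
= 24*2
= 48

48


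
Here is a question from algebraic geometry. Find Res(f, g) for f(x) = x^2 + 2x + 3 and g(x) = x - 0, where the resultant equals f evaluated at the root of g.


For Res(f, x - c), we evaluate f at x = c.
f(0) = 0^2 + 2*0 + 3
= 0 + 0 + 3
= 0 + 3 = 3
Res(f, g) = 3

3


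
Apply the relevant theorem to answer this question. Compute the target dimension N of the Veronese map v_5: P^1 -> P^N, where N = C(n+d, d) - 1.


The Veronese embedding v_d: P^n -> P^N maps each point to all
degree-d monomials in n+1 homogeneous coordinates.
N = C(n+d, d) - 1
N = C(1+5, 5) - 1
N = C(6, 5) - 1
C(6, 5) = 6
N = 6 - 1 = 5

5


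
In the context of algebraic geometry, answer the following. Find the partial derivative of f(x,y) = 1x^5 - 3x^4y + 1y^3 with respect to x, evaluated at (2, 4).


df/dx = 5*1*x^4 + 4*(-3)*x^3*y
At (2,4): 5*1*2^4 + 4*(-3)*2^3*4
= 80 - 384
= -304

-304


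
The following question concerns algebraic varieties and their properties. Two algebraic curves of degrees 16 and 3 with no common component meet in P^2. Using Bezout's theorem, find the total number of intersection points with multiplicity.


Bezout's theorem states the intersection count equals the product of degrees.
Intersection count = 16 * 3 = 48

48


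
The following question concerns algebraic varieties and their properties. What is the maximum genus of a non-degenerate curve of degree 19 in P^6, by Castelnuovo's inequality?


Castelnuovo's bound: write d - 1 = m(r-1) + epsilon with 0 <= epsilon < r-1.
d - 1 = 19 - 1 = 18
r - 1 = 6 - 1 = 5
18 = 3*5 + 3, so m = 3, epsilon = 3
pi(d, r) = m(m-1)(r-1)/2 + m*epsilon
= 3*2*5/2 + 3*3
= 30/2 + 9
= 15 + 9 = 24

24


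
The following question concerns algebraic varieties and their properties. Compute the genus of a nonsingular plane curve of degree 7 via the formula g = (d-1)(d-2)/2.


Using the genus formula for smooth plane curves:
g = (d-1)(d-2)/2
g = (7-1)(7-2)/2
g = 6*5/2
g = 30/2 = 15

15


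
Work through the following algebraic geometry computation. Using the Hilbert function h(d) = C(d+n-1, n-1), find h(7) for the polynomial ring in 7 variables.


The Hilbert function for the polynomial ring in 7 variables is:
h(d) = C(d+n-1, n-1)
h(7) = C(7+7-1, 7-1) = C(13, 6)
= 13! / (6! * 7!)
= 1716

1716


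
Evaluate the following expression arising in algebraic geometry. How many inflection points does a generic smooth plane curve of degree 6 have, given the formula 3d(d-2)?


For a general smooth plane curve C of degree d, the inflection points are
the intersection of C with its Hessian curve, which has degree 3(d-2).
By Bezout, the total intersection number is d * 3(d-2) = 6 * 12 = 72.
For a general curve every flex is ordinary, so each contributes
multiplicity 1 to C·Hess(C), and the number of distinct inflection
points is 3d(d-2).
Inflection points = 3*6*(6-2) = 3*6*4 = 72

72


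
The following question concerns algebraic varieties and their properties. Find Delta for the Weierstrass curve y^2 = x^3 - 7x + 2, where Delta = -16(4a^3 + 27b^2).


Compute each component:
4a^3 = 4*(-7)^3 = 4*(-343) = -1372
27b^2 = 27*2^2 = 27*4 = 108
4a^3 + 27b^2 = -1372 + 108 = -1264
Delta = -16*(-1264) = 20224

20224


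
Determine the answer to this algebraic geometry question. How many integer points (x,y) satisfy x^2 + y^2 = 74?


Systematically check integer values of x where x^2 <= 74.
For each valid x, check if 74 - x^2 is a perfect square.
x=5: 74 - 25 = 49, sqrt = 7 (valid)
x=7: 74 - 49 = 25, sqrt = 5 (valid)
Total integer solutions found: 8

8


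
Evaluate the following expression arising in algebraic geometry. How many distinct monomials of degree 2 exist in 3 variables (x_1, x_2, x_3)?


The number of degree-2 monomials in 3 variables is C(d+n-1, n-1).
= C(2+3-1, 3-1) = C(4, 2)
= 6

6


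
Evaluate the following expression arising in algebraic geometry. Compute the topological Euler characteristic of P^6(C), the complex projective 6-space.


The complex projective space P^6 has one cell in each even real dimension 0, 2, ..., 12.
The cohomology groups are H^{2k}(P^6) = Z for k = 0,...,6, and 0 otherwise.
Euler characteristic = sum of Betti numbers = 1 per even-dimensional cohomology group.
chi(P^6) = 6 + 1 = 7

7


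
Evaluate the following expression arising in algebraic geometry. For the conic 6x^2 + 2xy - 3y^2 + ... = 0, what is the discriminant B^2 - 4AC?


The discriminant of a conic Ax^2 + Bxy + Cy^2 + ... = 0 is B^2 - 4AC.
B^2 = 2^2 = 4
4AC = 4*6*(-3) = -72
Discriminant = 4 + 72 = 76

76


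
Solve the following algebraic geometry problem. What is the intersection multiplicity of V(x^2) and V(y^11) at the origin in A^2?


The intersection multiplicity of V(x^a) and V(y^b) at the origin is:
I(O; V(x^2), V(y^11)) = dim_k(k[x,y]/(x^2, y^11))
A basis for k[x,y]/(x^2, y^11) is the set of monomials x^i * y^j
where 0 <= i < 2 and 0 <= j < 11.
The number of such monomials is 2 * 11 = 22

22


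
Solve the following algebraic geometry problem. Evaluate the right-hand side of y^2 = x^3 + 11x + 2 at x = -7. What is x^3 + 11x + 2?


Compute x^3 + 11x + 2 at x = -7:
x^3 = (-7)^3 = -343
11*x = 11*(-7) = -77
Sum: -343 - 77 + 2 = -418

-418


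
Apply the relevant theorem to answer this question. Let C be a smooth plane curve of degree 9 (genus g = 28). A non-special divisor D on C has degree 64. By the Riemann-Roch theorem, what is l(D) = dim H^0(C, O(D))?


First, compute the genus of a smooth plane curve of degree 9:
g = (d-1)(d-2)/2 = (9-1)(9-2)/2 = 28
For a non-special divisor D (i.e., h^1(D) = 0), Riemann-Roch gives:
l(D) = deg(D) - g + 1
Since deg(D) = 64 >= 2g - 1 = 55, D is non-special.
l(D) = 64 - 28 + 1 = 37

37


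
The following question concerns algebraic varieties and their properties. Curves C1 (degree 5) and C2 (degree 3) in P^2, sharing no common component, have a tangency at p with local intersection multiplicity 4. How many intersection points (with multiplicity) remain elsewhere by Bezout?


By Bezout's theorem, the total intersection number is d1 * d2.
Total = 5 * 3 = 15
Intersection multiplicity at p = 4
Remaining intersections = 15 - 4 = 11

11


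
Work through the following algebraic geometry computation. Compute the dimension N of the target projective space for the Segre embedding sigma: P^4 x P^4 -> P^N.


The Segre embedding maps P^m x P^n into P^N via
all products of coordinates from each factor.
N = (m+1)(n+1) - 1
N = (4+1)(4+1) - 1
N = 5*5 - 1
N = 25 - 1 = 24

24


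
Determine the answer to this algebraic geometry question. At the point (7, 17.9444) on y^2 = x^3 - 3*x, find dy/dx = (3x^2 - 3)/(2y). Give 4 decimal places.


Using implicit differentiation of y^2 = x^3 - 3*x:
2y * dy/dx = 3x^2 - 3
dy/dx = (3x^2 - 3)/(2y)
Numerator: 3*7^2 - 3 = 144
Denominator: 2*17.9444 = 35.8888
dy/dx = 144/35.8888 = 4.0124

4.0124


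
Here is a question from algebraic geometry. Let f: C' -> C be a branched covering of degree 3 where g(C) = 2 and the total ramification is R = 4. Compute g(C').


Riemann-Hurwitz formula: 2g' - 2 = d(2g - 2) + R
Given: d = 3, g = 2, R = 4
2g' - 2 = 3*(2*2 - 2) + 4
2g' - 2 = 3*2 + 4
2g' - 2 = 6 + 4 = 10
2g' = 12
g' = 6

6


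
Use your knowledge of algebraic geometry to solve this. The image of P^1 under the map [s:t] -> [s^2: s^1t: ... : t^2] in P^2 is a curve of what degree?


The rational normal curve in P^2 is the image of P^1 under the 2-uple Veronese.
A general hyperplane in P^2 pulls back to a degree-2 form on P^1, which has 2 zeros,
so the curve meets a general hyperplane in 2 points. Degree = 2.

2


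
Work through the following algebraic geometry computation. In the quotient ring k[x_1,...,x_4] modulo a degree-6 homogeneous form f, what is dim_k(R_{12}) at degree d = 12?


For R = k[x_1,...,x_n]/(f) with f homogeneous of degree e:
The Hilbert series is (1 - t^e)/(1 - t)^n.
So h(d) = C(d+n-1, n-1) - C(d-e+n-1, n-1) for d >= e.
With n=4, e=6, d=12:
C(12+4-1, 4-1) = C(15, 3) = 455
C(12-6+4-1, 4-1) = C(9, 3) = 84
h(12) = 455 - 84 = 371

371


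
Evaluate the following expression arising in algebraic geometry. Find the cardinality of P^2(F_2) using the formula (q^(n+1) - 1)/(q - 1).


P^2(F_2) has (q^(n+1) - 1)/(q - 1) points.
= 2^2 + 2^1 + 2^0
= 4 + 2 + 1
= 7

7


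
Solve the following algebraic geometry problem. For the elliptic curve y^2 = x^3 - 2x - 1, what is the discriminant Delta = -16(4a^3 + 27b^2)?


Compute each component:
4a^3 = 4*(-2)^3 = 4*(-8) = -32
27b^2 = 27*(-1)^2 = 27*1 = 27
4a^3 + 27b^2 = -32 + 27 = -5
Delta = -16*(-5) = 80

80


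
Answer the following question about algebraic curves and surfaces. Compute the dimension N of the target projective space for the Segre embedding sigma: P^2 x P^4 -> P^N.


The Segre embedding maps P^m x P^n into P^N via
all products of coordinates from each factor.
N = (m+1)(n+1) - 1
N = (2+1)(4+1) - 1
N = 3*5 - 1
N = 15 - 1 = 14

14


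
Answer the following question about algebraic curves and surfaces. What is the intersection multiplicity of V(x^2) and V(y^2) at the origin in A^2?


The intersection multiplicity of V(x^a) and V(y^b) at the origin is:
I(O; V(x^2), V(y^2)) = dim_k(k[x,y]/(x^2, y^2))
A basis for k[x,y]/(x^2, y^2) is the set of monomials x^i * y^j
where 0 <= i < 2 and 0 <= j < 2.
The number of such monomials is 2 * 2 = 4

4


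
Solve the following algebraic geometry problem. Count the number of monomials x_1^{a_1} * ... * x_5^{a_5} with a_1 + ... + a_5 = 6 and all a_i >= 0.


The number of degree-6 monomials in 5 variables is C(d+n-1, n-1).
= C(6+5-1, 5-1) = C(10, 4)
= 210

210


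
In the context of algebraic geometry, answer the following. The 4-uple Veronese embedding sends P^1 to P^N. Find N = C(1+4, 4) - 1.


The Veronese embedding v_d: P^n -> P^N maps each point to all
degree-d monomials in n+1 homogeneous coordinates.
N = C(n+d, d) - 1
N = C(1+4, 4) - 1
N = C(5, 4) - 1
C(5, 4) = 5
N = 5 - 1 = 4

4


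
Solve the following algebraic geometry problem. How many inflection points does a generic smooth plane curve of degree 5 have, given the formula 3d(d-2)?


For a general smooth plane curve C of degree d, the inflection points are
the intersection of C with its Hessian curve, which has degree 3(d-2).
By Bezout, the total intersection number is d * 3(d-2) = 5 * 9 = 45.
For a general curve every flex is ordinary, so each contributes
multiplicity 1 to C·Hess(C), and the number of distinct inflection
points is 3d(d-2).
Inflection points = 3*5*(5-2) = 3*5*3 = 45

45


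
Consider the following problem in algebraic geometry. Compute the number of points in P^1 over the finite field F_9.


P^1(F_9) has (q^(n+1) - 1)/(q - 1) points.
= 9^1 + 9^0
= 9 + 1
= 10

10


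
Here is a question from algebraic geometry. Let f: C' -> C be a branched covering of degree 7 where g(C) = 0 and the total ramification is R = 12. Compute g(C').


Riemann-Hurwitz formula: 2g' - 2 = d(2g - 2) + R
Given: d = 7, g = 0, R = 12
2g' - 2 = 7*(2*0 - 2) + 12
2g' - 2 = 7*(-2) + 12
2g' - 2 = -14 + 12 = -2
2g' = 0
g' = 0

0


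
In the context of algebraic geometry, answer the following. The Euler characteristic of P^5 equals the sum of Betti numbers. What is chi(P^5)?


The complex projective space P^5 has one cell in each even real dimension 0, 2, ..., 10.
The cohomology groups are H^{2k}(P^5) = Z for k = 0,...,5, and 0 otherwise.
Euler characteristic = sum of Betti numbers = 1 per even-dimensional cohomology group.
chi(P^5) = 5 + 1 = 6

6


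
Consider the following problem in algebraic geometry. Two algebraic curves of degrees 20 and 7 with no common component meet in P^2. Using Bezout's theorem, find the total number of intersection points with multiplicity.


Bezout's theorem states the intersection count equals the product of degrees.
Intersection count = 20 * 7 = 140

140


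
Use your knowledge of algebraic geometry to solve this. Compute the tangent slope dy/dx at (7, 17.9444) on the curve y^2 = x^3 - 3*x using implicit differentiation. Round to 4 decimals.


Using implicit differentiation of y^2 = x^3 - 3*x:
2y * dy/dx = 3x^2 - 3
dy/dx = (3x^2 - 3)/(2y)
Numerator: 3*7^2 - 3 = 144
Denominator: 2*17.9444 = 35.8888
dy/dx = 144/35.8888 = 4.0124

4.0124


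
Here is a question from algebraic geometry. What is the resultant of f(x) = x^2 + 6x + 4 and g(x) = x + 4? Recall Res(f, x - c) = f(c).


For Res(f, x - c), we evaluate f at x = c.
f(-4) = (-4)^2 + 6*(-4) + 4
= 16 - 24 + 4
= -8 + 4 = -4
Res(f, g) = -4

-4


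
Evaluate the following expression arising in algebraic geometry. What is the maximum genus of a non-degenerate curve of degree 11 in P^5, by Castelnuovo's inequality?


Castelnuovo's bound: write d - 1 = m(r-1) + epsilon with 0 <= epsilon < r-1.
d - 1 = 11 - 1 = 10
r - 1 = 5 - 1 = 4
10 = 2*4 + 2, so m = 2, epsilon = 2
pi(d, r) = m(m-1)(r-1)/2 + m*epsilon
= 2*1*4/2 + 2*2
= 8/2 + 4
= 4 + 4 = 8

8


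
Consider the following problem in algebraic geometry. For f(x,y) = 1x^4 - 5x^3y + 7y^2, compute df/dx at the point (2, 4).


df/dx = 4*1*x^3 + 3*(-5)*x^2*y
At (2,4): 4*1*2^3 + 3*(-5)*2^2*4
= 32 - 240
= -208

-208


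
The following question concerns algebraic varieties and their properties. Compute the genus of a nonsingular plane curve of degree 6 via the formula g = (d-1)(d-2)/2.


Using the genus formula for smooth plane curves:
g = (d-1)(d-2)/2
g = (6-1)(6-2)/2
g = 5*4/2
g = 20/2 = 10

10


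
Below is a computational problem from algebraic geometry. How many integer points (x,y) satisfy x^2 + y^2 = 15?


Systematically check integer values of x where x^2 <= 15.
For each valid x, check if 15 - x^2 is a perfect square.
Total integer solutions found: 0

0


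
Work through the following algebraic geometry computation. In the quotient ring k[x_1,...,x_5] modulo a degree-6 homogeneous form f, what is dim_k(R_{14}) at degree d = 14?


For R = k[x_1,...,x_n]/(f) with f homogeneous of degree e:
The Hilbert series is (1 - t^e)/(1 - t)^n.
So h(d) = C(d+n-1, n-1) - C(d-e+n-1, n-1) for d >= e.
With n=5, e=6, d=14:
C(14+5-1, 5-1) = C(18, 4) = 3060
C(14-6+5-1, 5-1) = C(12, 4) = 495
h(14) = 3060 - 495 = 2565

2565


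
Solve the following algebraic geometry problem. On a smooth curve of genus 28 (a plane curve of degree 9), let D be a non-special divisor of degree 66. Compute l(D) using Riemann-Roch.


First, compute the genus of a smooth plane curve of degree 9:
g = (d-1)(d-2)/2 = (9-1)(9-2)/2 = 28
For a non-special divisor D (i.e., h^1(D) = 0), Riemann-Roch gives:
l(D) = deg(D) - g + 1
Since deg(D) = 66 >= 2g - 1 = 55, D is non-special.
l(D) = 66 - 28 + 1 = 39

39


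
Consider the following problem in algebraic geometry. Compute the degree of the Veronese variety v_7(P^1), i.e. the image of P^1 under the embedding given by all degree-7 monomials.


The Veronese variety v_7(P^1) has degree d^r.
d^r = 7^1 = 7

7


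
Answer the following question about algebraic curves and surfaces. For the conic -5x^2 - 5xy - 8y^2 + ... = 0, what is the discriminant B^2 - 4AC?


The discriminant of a conic Ax^2 + Bxy + Cy^2 + ... = 0 is B^2 - 4AC.
B^2 = (-5)^2 = 25
4AC = 4*(-5)*(-8) = 160
Discriminant = 25 - 160 = -135

-135


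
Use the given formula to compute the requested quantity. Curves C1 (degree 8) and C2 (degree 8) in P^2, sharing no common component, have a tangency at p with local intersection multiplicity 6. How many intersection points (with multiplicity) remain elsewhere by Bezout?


By Bezout's theorem, the total intersection number is d1 * d2.
Total = 8 * 8 = 64
Intersection multiplicity at p = 6
Remaining intersections = 64 - 6 = 58

58


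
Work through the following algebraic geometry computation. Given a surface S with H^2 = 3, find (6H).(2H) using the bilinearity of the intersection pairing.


Using bilinearity of the intersection pairing on a surface S:
(aH).(bH) = ab * (H.H)
We have H^2 = 3.
D.E = (6H).(2H) = 6*2*3
= 12*3
= 36

36


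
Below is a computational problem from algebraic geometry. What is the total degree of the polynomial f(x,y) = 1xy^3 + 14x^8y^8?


Examine each term for its total degree (sum of exponents).
  Term '1xy^3' has total degree 1+3 = 4.
  Term '14x^8y^8' has total degree 8+8 = 16.
The maximum total degree among all terms is 16.

16


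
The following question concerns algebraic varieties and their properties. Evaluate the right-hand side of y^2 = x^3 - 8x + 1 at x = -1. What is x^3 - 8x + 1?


Compute x^3 - 8x + 1 at x = -1:
x^3 = (-1)^3 = -1
(-8)*x = (-8)*(-1) = 8
Sum: -1 + 8 + 1 = 8

8


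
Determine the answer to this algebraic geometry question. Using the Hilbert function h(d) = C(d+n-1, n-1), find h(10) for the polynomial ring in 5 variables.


The Hilbert function for the polynomial ring in 5 variables is:
h(d) = C(d+n-1, n-1)
h(10) = C(10+5-1, 5-1) = C(14, 4)
= 14! / (4! * 10!)
= 1001

1001


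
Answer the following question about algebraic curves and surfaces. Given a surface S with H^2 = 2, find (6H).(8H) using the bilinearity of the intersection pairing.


Using bilinearity of the intersection pairing on a surface S:
(aH).(bH) = ab * (H.H)
We have H^2 = 2.
D.E = (6H).(8H) = 6*8*2
= 48*2
= 96

96


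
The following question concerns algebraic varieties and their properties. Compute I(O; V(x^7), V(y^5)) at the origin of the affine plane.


The intersection multiplicity of V(x^a) and V(y^b) at the origin is:
I(O; V(x^7), V(y^5)) = dim_k(k[x,y]/(x^7, y^5))
A basis for k[x,y]/(x^7, y^5) is the set of monomials x^i * y^j
where 0 <= i < 7 and 0 <= j < 5.
The number of such monomials is 7 * 5 = 35

35


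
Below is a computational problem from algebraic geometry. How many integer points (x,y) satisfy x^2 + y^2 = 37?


Systematically check integer values of x where x^2 <= 37.
For each valid x, check if 37 - x^2 is a perfect square.
x=1: 37 - 1 = 36, sqrt = 6 (valid)
x=6: 37 - 36 = 1, sqrt = 1 (valid)
Total integer solutions found: 8

8


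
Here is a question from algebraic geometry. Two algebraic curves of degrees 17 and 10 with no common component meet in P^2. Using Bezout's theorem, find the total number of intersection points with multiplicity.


Bezout's theorem states the intersection count equals the product of degrees.
Intersection count = 17 * 10 = 170

170


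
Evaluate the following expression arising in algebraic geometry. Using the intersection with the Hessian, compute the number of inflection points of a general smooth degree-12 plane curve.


For a general smooth plane curve C of degree d, the inflection points are
the intersection of C with its Hessian curve, which has degree 3(d-2).
By Bezout, the total intersection number is d * 3(d-2) = 12 * 30 = 360.
For a general curve every flex is ordinary, so each contributes
multiplicity 1 to C·Hess(C), and the number of distinct inflection
points is 3d(d-2).
Inflection points = 3*12*(12-2) = 3*12*10 = 360

360


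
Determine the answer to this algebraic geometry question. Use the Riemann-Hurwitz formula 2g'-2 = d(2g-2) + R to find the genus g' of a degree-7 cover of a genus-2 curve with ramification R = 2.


Riemann-Hurwitz formula: 2g' - 2 = d(2g - 2) + R
Given: d = 7, g = 2, R = 2
2g' - 2 = 7*(2*2 - 2) + 2
2g' - 2 = 7*2 + 2
2g' - 2 = 14 + 2 = 16
2g' = 18
g' = 9

9


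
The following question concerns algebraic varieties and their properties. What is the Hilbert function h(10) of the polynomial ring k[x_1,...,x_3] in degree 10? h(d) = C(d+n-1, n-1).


The Hilbert function for the polynomial ring in 3 variables is:
h(d) = C(d+n-1, n-1)
h(10) = C(10+3-1, 3-1) = C(12, 2)
= 12! / (2! * 10!)
= 66

66


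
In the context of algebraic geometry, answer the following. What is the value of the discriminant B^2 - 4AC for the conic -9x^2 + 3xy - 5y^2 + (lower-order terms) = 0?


The discriminant of a conic Ax^2 + Bxy + Cy^2 + ... = 0 is B^2 - 4AC.
B^2 = 3^2 = 9
4AC = 4*(-9)*(-5) = 180
Discriminant = 9 - 180 = -171

-171


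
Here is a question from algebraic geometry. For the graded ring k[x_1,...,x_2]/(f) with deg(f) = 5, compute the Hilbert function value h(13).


For R = k[x_1,...,x_n]/(f) with f homogeneous of degree e:
The Hilbert series is (1 - t^e)/(1 - t)^n.
So h(d) = C(d+n-1, n-1) - C(d-e+n-1, n-1) for d >= e.
With n=2, e=5, d=13:
C(13+2-1, 2-1) = C(14, 1) = 14
C(13-5+2-1, 2-1) = C(9, 1) = 9
h(13) = 14 - 9 = 5

5


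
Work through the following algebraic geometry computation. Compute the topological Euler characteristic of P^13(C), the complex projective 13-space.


The complex projective space P^13 has one cell in each even real dimension 0, 2, ..., 26.
The cohomology groups are H^{2k}(P^13) = Z for k = 0,...,13, and 0 otherwise.
Euler characteristic = sum of Betti numbers = 1 per even-dimensional cohomology group.
chi(P^13) = 13 + 1 = 14

14


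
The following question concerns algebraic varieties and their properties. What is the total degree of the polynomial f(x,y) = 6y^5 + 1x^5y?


Examine each term for its total degree (sum of exponents).
  Term '6y^5' has total degree 0+5 = 5.
  Term '1x^5y' has total degree 5+1 = 6.
The maximum total degree among all terms is 6.

6


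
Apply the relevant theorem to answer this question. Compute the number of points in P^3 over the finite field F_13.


P^3(F_13) has (q^(n+1) - 1)/(q - 1) points.
= 13^3 + 13^2 + 13^1 + 13^0
= 2197 + 169 + 13 + 1
= 2380

2380


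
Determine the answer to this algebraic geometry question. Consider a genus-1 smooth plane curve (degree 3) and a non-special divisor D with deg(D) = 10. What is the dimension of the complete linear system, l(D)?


First, compute the genus of a smooth plane curve of degree 3:
g = (d-1)(d-2)/2 = (3-1)(3-2)/2 = 1
For a non-special divisor D (i.e., h^1(D) = 0), Riemann-Roch gives:
l(D) = deg(D) - g + 1
Since deg(D) = 10 >= 2g - 1 = 1, D is non-special.
l(D) = 10 - 1 + 1 = 10

10


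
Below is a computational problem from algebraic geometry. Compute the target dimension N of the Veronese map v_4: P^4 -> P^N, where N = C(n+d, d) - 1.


The Veronese embedding v_d: P^n -> P^N maps each point to all
degree-d monomials in n+1 homogeneous coordinates.
N = C(n+d, d) - 1
N = C(4+4, 4) - 1
N = C(8, 4) - 1
C(8, 4) = 70
N = 70 - 1 = 69

69
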